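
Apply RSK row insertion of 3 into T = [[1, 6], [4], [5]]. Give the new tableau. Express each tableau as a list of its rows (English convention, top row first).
[[1, 3], [4, 6], [5]]

In row 1, 3 replaces 6 (the leftmost entry greater than 3); 6 is bumped to row 2. 6 is appended to row 2. The new tableau is [[1, 3], [4, 6], [5]].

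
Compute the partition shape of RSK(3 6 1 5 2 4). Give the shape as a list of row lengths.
[3, 2, 1]

RSK row insertion gives P = [[1, 2, 4], [3, 5], [6]], which has shape [3, 2, 1].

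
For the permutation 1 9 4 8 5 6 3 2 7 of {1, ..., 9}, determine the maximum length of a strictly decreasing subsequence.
5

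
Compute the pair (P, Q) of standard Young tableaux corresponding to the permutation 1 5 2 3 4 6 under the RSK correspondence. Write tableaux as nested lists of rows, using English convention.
P = [[1, 2, 3, 4, 6], [5]], Q = [[1, 2, 4, 5, 6], [3]]

Insert each entry of the permutation into P by Schensted row insertion, recording in Q the position of each new cell.

Insert 1: appended to row 1. P = [[1]].
Insert 5: appended to row 1. P = [[1, 5]].
Insert 2: 2 bumps 5 from row 1; 5 starts row 2. P = [[1, 2], [5]].
Insert 3: appended to row 1. P = [[1, 2, 3], [5]].
Insert 4: appended to row 1. P = [[1, 2, 3, 4], [5]].
Insert 6: appended to row 1. P = [[1, 2, 3, 4, 6], [5]].

So P = [[1, 2, 3, 4, 6], [5]], Q = [[1, 2, 4, 5, 6], [3]].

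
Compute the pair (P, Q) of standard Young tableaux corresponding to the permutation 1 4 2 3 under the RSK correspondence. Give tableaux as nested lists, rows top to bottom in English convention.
P = [[1, 2, 3], [4]], Q = [[1, 2, 4], [3]]

Insert each entry of the permutation into P by Schensted row insertion, recording in Q the position of each new cell.

After inserting 1: P = [[1]].
After inserting 4: P = [[1, 4]].
After inserting 2: P = [[1, 2], [4]].
After inserting 3: P = [[1, 2, 3], [4]].

So P = [[1, 2, 3], [4]], Q = [[1, 2, 4], [3]].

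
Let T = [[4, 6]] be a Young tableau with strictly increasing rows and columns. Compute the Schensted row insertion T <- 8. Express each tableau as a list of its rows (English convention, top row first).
8 is larger than every entry of row 1, so it is appended to row 1. The new tableau is [[4, 6, 8]].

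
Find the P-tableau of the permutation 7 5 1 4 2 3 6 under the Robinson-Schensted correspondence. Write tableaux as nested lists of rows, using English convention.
P = [[1, 2, 3, 6], [4], [5], [7]]

After inserting 7: P = [[7]].
After inserting 5: P = [[5], [7]].
After inserting 1: P = [[1], [5], [7]].
After inserting 4: P = [[1, 4], [5], [7]].
After inserting 2: P = [[1, 2], [4], [5], [7]].
After inserting 3: P = [[1, 2, 3], [4], [5], [7]].
After inserting 6: P = [[1, 2, 3, 6], [4], [5], [7]].

So P = [[1, 2, 3, 6], [4], [5], [7]].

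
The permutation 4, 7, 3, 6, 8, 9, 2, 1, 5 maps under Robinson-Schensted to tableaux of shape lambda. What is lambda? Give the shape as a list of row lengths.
[4, 2, 2, 1]

Row-insert each entry into an empty tableau.

After inserting 4: P = [[4]].
After inserting 7: P = [[4, 7]].
After inserting 3: P = [[3, 7], [4]].
After inserting 6: P = [[3, 6], [4, 7]].
After inserting 8: P = [[3, 6, 8], [4, 7]].
After inserting 9: P = [[3, 6, 8, 9], [4, 7]].
After inserting 2: P = [[2, 6, 8, 9], [3, 7], [4]].
After inserting 1: P = [[1, 6, 8, 9], [2, 7], [3], [4]].
After inserting 5: P = [[1, 5, 8, 9], [2, 6], [3, 7], [4]].

The final insertion tableau P = [[1, 5, 8, 9], [2, 6], [3, 7], [4]] has shape [4, 2, 2, 1].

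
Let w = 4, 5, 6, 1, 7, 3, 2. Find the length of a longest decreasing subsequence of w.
3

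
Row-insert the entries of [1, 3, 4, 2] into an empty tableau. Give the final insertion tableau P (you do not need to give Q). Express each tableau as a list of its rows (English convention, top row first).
After inserting 1: P = [[1]].
After inserting 3: P = [[1, 3]].
After inserting 4: P = [[1, 3, 4]].
After inserting 2: P = [[1, 2, 4], [3]].

So P = [[1, 2, 4], [3]].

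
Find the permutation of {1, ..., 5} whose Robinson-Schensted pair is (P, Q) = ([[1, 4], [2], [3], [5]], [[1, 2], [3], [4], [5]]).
Reverse RSK: for i = n, n-1, ..., 1, locate i in Q, remove the corresponding corner cell from P, and reverse-bump its entry up through P; the value ejected from row 1 is w(i).

So w = 3 5 4 2 1.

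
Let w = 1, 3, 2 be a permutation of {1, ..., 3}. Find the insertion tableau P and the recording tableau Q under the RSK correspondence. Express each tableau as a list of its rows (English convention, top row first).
Insert each entry of the permutation into P by Schensted row insertion, recording in Q the position of each new cell.

Insert 1: appended to row 1. P = [[1]].
Insert 3: appended to row 1. P = [[1, 3]].
Insert 2: 2 bumps 3 from row 1; 3 starts row 2. P = [[1, 2], [3]].

So P = [[1, 2], [3]], Q = [[1, 2], [3]].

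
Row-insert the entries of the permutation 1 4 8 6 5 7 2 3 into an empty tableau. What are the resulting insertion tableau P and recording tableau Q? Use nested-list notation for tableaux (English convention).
P = [[1, 2, 3, 7], [4, 5], [6], [8]], Q = [[1, 2, 3, 6], [4, 8], [5], [7]]

Insert each entry of the permutation into P by Schensted row insertion, recording in Q the position of each new cell.

After inserting 1: P = [[1]].
After inserting 4: P = [[1, 4]].
After inserting 8: P = [[1, 4, 8]].
After inserting 6: P = [[1, 4, 6], [8]].
After inserting 5: P = [[1, 4, 5], [6], [8]].
After inserting 7: P = [[1, 4, 5, 7], [6], [8]].
After inserting 2: P = [[1, 2, 5, 7], [4], [6], [8]].
After inserting 3: P = [[1, 2, 3, 7], [4, 5], [6], [8]].

So P = [[1, 2, 3, 7], [4, 5], [6], [8]], Q = [[1, 2, 3, 6], [4, 8], [5], [7]].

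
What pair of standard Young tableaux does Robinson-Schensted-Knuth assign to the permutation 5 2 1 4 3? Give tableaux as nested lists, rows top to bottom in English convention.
Insert each entry of the permutation into P by Schensted row insertion, recording in Q the position of each new cell.

Insert 5: appended to row 1. P = [[5]].
Insert 2: 2 bumps 5 from row 1; 5 starts row 2. P = [[2], [5]].
Insert 1: 1 bumps 2 from row 1; 2 bumps 5 from row 2; 5 starts row 3. P = [[1], [2], [5]].
Insert 4: appended to row 1. P = [[1, 4], [2], [5]].
Insert 3: 3 bumps 4 from row 1; 4 appends to row 2. P = [[1, 3], [2, 4], [5]].

So P = [[1, 3], [2, 4], [5]], Q = [[1, 4], [2, 5], [3]].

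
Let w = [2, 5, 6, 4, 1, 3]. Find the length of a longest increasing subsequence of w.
3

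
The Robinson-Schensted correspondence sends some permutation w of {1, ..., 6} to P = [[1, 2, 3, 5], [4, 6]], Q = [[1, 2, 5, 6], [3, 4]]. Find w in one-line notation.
Reverse the RSK construction: for i from n down to 1, find the cell of Q containing i, remove the entry at that cell from P, and reverse-bump it up through P; the value ejected from row 1 is w(i).

Step i=6: Q has 6 at row 1, column 4; remove that cell from P, ejecting 5. So w(6) = 5. P is now [[1, 2, 3], [4, 6]].
Step i=5: Q has 5 at row 1, column 3; remove that cell from P, ejecting 3. So w(5) = 3. P is now [[1, 2], [4, 6]].
Step i=4: Q has 4 at row 2, column 2; remove 6 from row 2 of P and reverse-bump: 6 enters row 1 and ejects 2. So w(4) = 2. P is now [[1, 6], [4]].
Step i=3: Q has 3 at row 2, column 1; remove 4 from row 2 of P and reverse-bump: 4 enters row 1 and ejects 1. So w(3) = 1. P is now [[4, 6]].
Step i=2: Q has 2 at row 1, column 2; remove that cell from P, ejecting 6. So w(2) = 6. P is now [[4]].
Step i=1: Q has 1 at row 1, column 1; remove that cell from P, ejecting 4. So w(1) = 4. P is now [].

So w = 4 6 1 2 3 5.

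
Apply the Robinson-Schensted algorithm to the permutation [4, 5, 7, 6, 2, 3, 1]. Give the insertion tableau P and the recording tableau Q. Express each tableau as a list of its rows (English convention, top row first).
P = [[1, 3, 6], [2, 5], [4], [7]], Q = [[1, 2, 3], [4, 6], [5], [7]]

Insert each entry of the permutation into P by Schensted row insertion, recording in Q the position of each new cell.

Insert 4: appended to row 1. P = [[4]], Q = [[1]].
Insert 5: appended to row 1. P = [[4, 5]], Q = [[1, 2]].
Insert 7: appended to row 1. P = [[4, 5, 7]], Q = [[1, 2, 3]].
Insert 6: 6 bumps 7 from row 1; 7 starts row 2. P = [[4, 5, 6], [7]], Q = [[1, 2, 3], [4]].
Insert 2: 2 bumps 4 from row 1; 4 bumps 7 from row 2; 7 starts row 3. P = [[2, 5, 6], [4], [7]], Q = [[1, 2, 3], [4], [5]].
Insert 3: 3 bumps 5 from row 1; 5 appends to row 2. P = [[2, 3, 6], [4, 5], [7]], Q = [[1, 2, 3], [4, 6], [5]].
Insert 1: 1 bumps 2 from row 1; 2 bumps 4 from row 2; 4 bumps 7 from row 3; 7 starts row 4. P = [[1, 3, 6], [2, 5], [4], [7]], Q = [[1, 2, 3], [4, 6], [5], [7]].

So P = [[1, 3, 6], [2, 5], [4], [7]], Q = [[1, 2, 3], [4, 6], [5], [7]].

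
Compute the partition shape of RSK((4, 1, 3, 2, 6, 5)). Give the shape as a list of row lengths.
[3, 2, 1]

Row-insert each entry into an empty tableau.

After inserting 4: P = [[4]].
After inserting 1: P = [[1], [4]].
After inserting 3: P = [[1, 3], [4]].
After inserting 2: P = [[1, 2], [3], [4]].
After inserting 6: P = [[1, 2, 6], [3], [4]].
After inserting 5: P = [[1, 2, 5], [3, 6], [4]].

The final insertion tableau P = [[1, 2, 5], [3, 6], [4]] has shape [3, 2, 1].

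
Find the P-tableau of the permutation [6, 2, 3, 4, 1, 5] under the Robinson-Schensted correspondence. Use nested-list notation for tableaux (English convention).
Insert 6: appended to row 1. P = [[6]].
Insert 2: 2 bumps 6 from row 1; 6 starts row 2. P = [[2], [6]].
Insert 3: appended to row 1. P = [[2, 3], [6]].
Insert 4: appended to row 1. P = [[2, 3, 4], [6]].
Insert 1: 1 bumps 2 from row 1; 2 bumps 6 from row 2; 6 starts row 3. P = [[1, 3, 4], [2], [6]].
Insert 5: appended to row 1. P = [[1, 3, 4, 5], [2], [6]].

So P = [[1, 3, 4, 5], [2], [6]].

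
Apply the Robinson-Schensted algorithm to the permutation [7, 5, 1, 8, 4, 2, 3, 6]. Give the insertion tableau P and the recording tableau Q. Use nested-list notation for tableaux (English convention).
P = [[1, 2, 3, 6], [4, 8], [5], [7]], Q = [[1, 4, 7, 8], [2, 5], [3], [6]]

Insert each entry of the permutation into P by Schensted row insertion, recording in Q the position of each new cell.

After inserting 7: P = [[7]].
After inserting 5: P = [[5], [7]].
After inserting 1: P = [[1], [5], [7]].
After inserting 8: P = [[1, 8], [5], [7]].
After inserting 4: P = [[1, 4], [5, 8], [7]].
After inserting 2: P = [[1, 2], [4, 8], [5], [7]].
After inserting 3: P = [[1, 2, 3], [4, 8], [5], [7]].
After inserting 6: P = [[1, 2, 3, 6], [4, 8], [5], [7]].

So P = [[1, 2, 3, 6], [4, 8], [5], [7]], Q = [[1, 4, 7, 8], [2, 5], [3], [6]].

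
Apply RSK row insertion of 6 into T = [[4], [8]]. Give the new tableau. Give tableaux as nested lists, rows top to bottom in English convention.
6 is larger than every entry of row 1, so it is appended to row 1. The new tableau is [[4, 6], [8]].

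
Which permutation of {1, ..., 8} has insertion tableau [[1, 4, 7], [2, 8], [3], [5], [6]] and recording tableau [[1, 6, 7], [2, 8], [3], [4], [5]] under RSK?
Reverse the RSK construction: for i from n down to 1, find the cell of Q containing i, remove the entry at that cell from P, and reverse-bump it up through P; the value ejected from row 1 is w(i).

Step i=8: Q has 8 at row 2, column 2; remove 8 from row 2 of P and reverse-bump: 8 enters row 1 and ejects 7. So w(8) = 7. P is now [[1, 4, 8], [2], [3], [5], [6]].
Step i=7: Q has 7 at row 1, column 3; remove that cell from P, ejecting 8. So w(7) = 8. P is now [[1, 4], [2], [3], [5], [6]].
Step i=6: Q has 6 at row 1, column 2; remove that cell from P, ejecting 4. So w(6) = 4. P is now [[1], [2], [3], [5], [6]].
Step i=5: Q has 5 at row 5, column 1; remove 6 from row 5 of P and reverse-bump: 6 enters row 4 and ejects 5; 5 enters row 3 and ejects 3; 3 enters row 2 and ejects 2; 2 enters row 1 and ejects 1. So w(5) = 1. P is now [[2], [3], [5], [6]].
Step i=4: Q has 4 at row 4, column 1; remove 6 from row 4 of P and reverse-bump: 6 enters row 3 and ejects 5; 5 enters row 2 and ejects 3; 3 enters row 1 and ejects 2. So w(4) = 2. P is now [[3], [5], [6]].
Step i=3: Q has 3 at row 3, column 1; remove 6 from row 3 of P and reverse-bump: 6 enters row 2 and ejects 5; 5 enters row 1 and ejects 3. So w(3) = 3. P is now [[5], [6]].
Step i=2: Q has 2 at row 2, column 1; remove 6 from row 2 of P and reverse-bump: 6 enters row 1 and ejects 5. So w(2) = 5. P is now [[6]].
Step i=1: Q has 1 at row 1, column 1; remove that cell from P, ejecting 6. So w(1) = 6. P is now [].

So w = 6 5 3 2 1 4 8 7.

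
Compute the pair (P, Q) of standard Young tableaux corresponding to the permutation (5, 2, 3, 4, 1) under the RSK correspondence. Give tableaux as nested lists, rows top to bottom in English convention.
P = [[1, 3, 4], [2], [5]], Q = [[1, 3, 4], [2], [5]]

Insert each entry of the permutation into P by Schensted row insertion, recording in Q the position of each new cell.

Insert 5: appended to row 1. P = [[5]], Q = [[1]].
Insert 2: 2 bumps 5 from row 1; 5 starts row 2. P = [[2], [5]], Q = [[1], [2]].
Insert 3: appended to row 1. P = [[2, 3], [5]], Q = [[1, 3], [2]].
Insert 4: appended to row 1. P = [[2, 3, 4], [5]], Q = [[1, 3, 4], [2]].
Insert 1: 1 bumps 2 from row 1; 2 bumps 5 from row 2; 5 starts row 3. P = [[1, 3, 4], [2], [5]], Q = [[1, 3, 4], [2], [5]].

So P = [[1, 3, 4], [2], [5]], Q = [[1, 3, 4], [2], [5]].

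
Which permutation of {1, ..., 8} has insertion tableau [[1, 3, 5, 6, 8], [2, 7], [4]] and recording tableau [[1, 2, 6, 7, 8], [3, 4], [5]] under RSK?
4 7 2 3 1 5 6 8

Reverse the RSK construction: for i from n down to 1, find the cell of Q containing i, remove the entry at that cell from P, and reverse-bump it up through P; the value ejected from row 1 is w(i).

Step i=8: Q has 8 at row 1, column 5; remove that cell from P, ejecting 8. So w(8) = 8. P is now [[1, 3, 5, 6], [2, 7], [4]].
Step i=7: Q has 7 at row 1, column 4; remove that cell from P, ejecting 6. So w(7) = 6. P is now [[1, 3, 5], [2, 7], [4]].
Step i=6: Q has 6 at row 1, column 3; remove that cell from P, ejecting 5. So w(6) = 5. P is now [[1, 3], [2, 7], [4]].
Step i=5: Q has 5 at row 3, column 1; remove 4 from row 3 of P and reverse-bump: 4 enters row 2 and ejects 2; 2 enters row 1 and ejects 1. So w(5) = 1. P is now [[2, 3], [4, 7]].
Step i=4: Q has 4 at row 2, column 2; remove 7 from row 2 of P and reverse-bump: 7 enters row 1 and ejects 3. So w(4) = 3. P is now [[2, 7], [4]].
Step i=3: Q has 3 at row 2, column 1; remove 4 from row 2 of P and reverse-bump: 4 enters row 1 and ejects 2. So w(3) = 2. P is now [[4, 7]].
Step i=2: Q has 2 at row 1, column 2; remove that cell from P, ejecting 7. So w(2) = 7. P is now [[4]].
Step i=1: Q has 1 at row 1, column 1; remove that cell from P, ejecting 4. So w(1) = 4. P is now [].

So w = 4 7 2 3 1 5 6 8.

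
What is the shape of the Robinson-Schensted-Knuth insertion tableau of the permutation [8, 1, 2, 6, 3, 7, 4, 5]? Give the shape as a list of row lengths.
RSK row insertion gives P = [[1, 2, 3, 4, 5], [6, 7], [8]], which has shape [5, 2, 1].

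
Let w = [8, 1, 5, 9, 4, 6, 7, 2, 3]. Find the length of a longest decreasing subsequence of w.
4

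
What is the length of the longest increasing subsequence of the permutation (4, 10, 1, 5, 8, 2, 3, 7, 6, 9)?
5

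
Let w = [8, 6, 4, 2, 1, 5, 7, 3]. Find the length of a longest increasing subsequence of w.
3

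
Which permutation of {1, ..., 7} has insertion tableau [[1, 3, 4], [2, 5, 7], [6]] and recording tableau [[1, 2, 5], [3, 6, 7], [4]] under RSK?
Reverse the RSK construction: for i from n down to 1, find the cell of Q containing i, remove the entry at that cell from P, and reverse-bump it up through P; the value ejected from row 1 is w(i).

Step i=7: Q has 7 at row 2, column 3; remove 7 from row 2 of P and reverse-bump: 7 enters row 1 and ejects 4. So w(7) = 4. P is now [[1, 3, 7], [2, 5], [6]].
Step i=6: Q has 6 at row 2, column 2; remove 5 from row 2 of P and reverse-bump: 5 enters row 1 and ejects 3. So w(6) = 3. P is now [[1, 5, 7], [2], [6]].
Step i=5: Q has 5 at row 1, column 3; remove that cell from P, ejecting 7. So w(5) = 7. P is now [[1, 5], [2], [6]].
Step i=4: Q has 4 at row 3, column 1; remove 6 from row 3 of P and reverse-bump: 6 enters row 2 and ejects 2; 2 enters row 1 and ejects 1. So w(4) = 1. P is now [[2, 5], [6]].
Step i=3: Q has 3 at row 2, column 1; remove 6 from row 2 of P and reverse-bump: 6 enters row 1 and ejects 5. So w(3) = 5. P is now [[2, 6]].
Step i=2: Q has 2 at row 1, column 2; remove that cell from P, ejecting 6. So w(2) = 6. P is now [[2]].
Step i=1: Q has 1 at row 1, column 1; remove that cell from P, ejecting 2. So w(1) = 2. P is now [].

So w = 2 6 5 1 7 3 4.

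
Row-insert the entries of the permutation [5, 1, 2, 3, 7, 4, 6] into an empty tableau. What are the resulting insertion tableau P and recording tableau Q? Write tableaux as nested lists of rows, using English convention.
P = [[1, 2, 3, 4, 6], [5, 7]], Q = [[1, 3, 4, 5, 7], [2, 6]]

Insert each entry of the permutation into P by Schensted row insertion, recording in Q the position of each new cell.

Insert 5: appended to row 1. P = [[5]].
Insert 1: 1 bumps 5 from row 1; 5 starts row 2. P = [[1], [5]].
Insert 2: appended to row 1. P = [[1, 2], [5]].
Insert 3: appended to row 1. P = [[1, 2, 3], [5]].
Insert 7: appended to row 1. P = [[1, 2, 3, 7], [5]].
Insert 4: 4 bumps 7 from row 1; 7 appends to row 2. P = [[1, 2, 3, 4], [5, 7]].
Insert 6: appended to row 1. P = [[1, 2, 3, 4, 6], [5, 7]].

So P = [[1, 2, 3, 4, 6], [5, 7]], Q = [[1, 3, 4, 5, 7], [2, 6]].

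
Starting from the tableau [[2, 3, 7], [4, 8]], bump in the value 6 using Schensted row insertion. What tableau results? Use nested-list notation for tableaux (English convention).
In row 1, 6 replaces 7 (the leftmost entry greater than 6); 7 is bumped to row 2. In row 2, 7 replaces 8 (the leftmost entry greater than 7); 8 is bumped to row 3. 8 starts a new row 3. The new tableau is [[2, 3, 6], [4, 7], [8]].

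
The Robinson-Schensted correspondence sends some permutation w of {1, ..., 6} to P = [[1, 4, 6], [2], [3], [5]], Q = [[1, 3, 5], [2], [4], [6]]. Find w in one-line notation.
Reverse the RSK construction: for i from n down to 1, find the cell of Q containing i, remove the entry at that cell from P, and reverse-bump it up through P; the value ejected from row 1 is w(i).

Step i=6: Q has 6 at row 4, column 1; remove 5 from row 4 of P and reverse-bump: 5 enters row 3 and ejects 3; 3 enters row 2 and ejects 2; 2 enters row 1 and ejects 1. So w(6) = 1. P is now [[2, 4, 6], [3], [5]].
Step i=5: Q has 5 at row 1, column 3; remove that cell from P, ejecting 6. So w(5) = 6. P is now [[2, 4], [3], [5]].
Step i=4: Q has 4 at row 3, column 1; remove 5 from row 3 of P and reverse-bump: 5 enters row 2 and ejects 3; 3 enters row 1 and ejects 2. So w(4) = 2. P is now [[3, 4], [5]].
Step i=3: Q has 3 at row 1, column 2; remove that cell from P, ejecting 4. So w(3) = 4. P is now [[3], [5]].
Step i=2: Q has 2 at row 2, column 1; remove 5 from row 2 of P and reverse-bump: 5 enters row 1 and ejects 3. So w(2) = 3. P is now [[5]].
Step i=1: Q has 1 at row 1, column 1; remove that cell from P, ejecting 5. So w(1) = 5. P is now [].

So w = 5 3 4 2 6 1.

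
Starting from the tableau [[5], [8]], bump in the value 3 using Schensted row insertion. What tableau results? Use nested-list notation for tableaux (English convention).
[[3], [5], [8]]

In row 1, 3 replaces 5 (the leftmost entry greater than 3); 5 is bumped to row 2. In row 2, 5 replaces 8 (the leftmost entry greater than 5); 8 is bumped to row 3. 8 starts a new row 3. The new tableau is [[3], [5], [8]].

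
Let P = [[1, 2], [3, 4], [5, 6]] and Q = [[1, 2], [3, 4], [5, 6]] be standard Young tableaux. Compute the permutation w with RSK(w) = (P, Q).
5 6 3 4 1 2

Reverse the RSK construction: for i from n down to 1, find the cell of Q containing i, remove the entry at that cell from P, and reverse-bump it up through P; the value ejected from row 1 is w(i).

Step i=6: Q has 6 at row 3, column 2; remove 6 from row 3 of P and reverse-bump: 6 enters row 2 and ejects 4; 4 enters row 1 and ejects 2. So w(6) = 2. P is now [[1, 4], [3, 6], [5]].
Step i=5: Q has 5 at row 3, column 1; remove 5 from row 3 of P and reverse-bump: 5 enters row 2 and ejects 3; 3 enters row 1 and ejects 1. So w(5) = 1. P is now [[3, 4], [5, 6]].
Step i=4: Q has 4 at row 2, column 2; remove 6 from row 2 of P and reverse-bump: 6 enters row 1 and ejects 4. So w(4) = 4. P is now [[3, 6], [5]].
Step i=3: Q has 3 at row 2, column 1; remove 5 from row 2 of P and reverse-bump: 5 enters row 1 and ejects 3. So w(3) = 3. P is now [[5, 6]].
Step i=2: Q has 2 at row 1, column 2; remove that cell from P, ejecting 6. So w(2) = 6. P is now [[5]].
Step i=1: Q has 1 at row 1, column 1; remove that cell from P, ejecting 5. So w(1) = 5. P is now [].

So w = 5 6 3 4 1 2.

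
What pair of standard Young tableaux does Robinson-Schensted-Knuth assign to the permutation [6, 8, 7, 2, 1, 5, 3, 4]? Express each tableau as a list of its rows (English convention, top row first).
P = [[1, 3, 4], [2, 5], [6, 7], [8]], Q = [[1, 2, 8], [3, 6], [4, 7], [5]]

Insert each entry of the permutation into P by Schensted row insertion, recording in Q the position of each new cell.

Insert 6: appended to row 1. P = [[6]].
Insert 8: appended to row 1. P = [[6, 8]].
Insert 7: 7 bumps 8 from row 1; 8 starts row 2. P = [[6, 7], [8]].
Insert 2: 2 bumps 6 from row 1; 6 bumps 8 from row 2; 8 starts row 3. P = [[2, 7], [6], [8]].
Insert 1: 1 bumps 2 from row 1; 2 bumps 6 from row 2; 6 bumps 8 from row 3; 8 starts row 4. P = [[1, 7], [2], [6], [8]].
Insert 5: 5 bumps 7 from row 1; 7 appends to row 2. P = [[1, 5], [2, 7], [6], [8]].
Insert 3: 3 bumps 5 from row 1; 5 bumps 7 from row 2; 7 appends to row 3. P = [[1, 3], [2, 5], [6, 7], [8]].
Insert 4: appended to row 1. P = [[1, 3, 4], [2, 5], [6, 7], [8]].

So P = [[1, 3, 4], [2, 5], [6, 7], [8]], Q = [[1, 2, 8], [3, 6], [4, 7], [5]].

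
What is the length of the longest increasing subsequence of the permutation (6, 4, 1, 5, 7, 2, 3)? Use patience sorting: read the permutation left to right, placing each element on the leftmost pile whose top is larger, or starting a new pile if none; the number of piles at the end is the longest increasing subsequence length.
3

6: new pile. tops = [6]
4: onto pile 1 (replacing 6). tops = [4]
1: onto pile 1 (replacing 4). tops = [1]
5: new pile. tops = [1, 5]
7: new pile. tops = [1, 5, 7]
2: onto pile 2 (replacing 5). tops = [1, 2, 7]
3: onto pile 3 (replacing 7). tops = [1, 2, 3]

3 piles, so the longest increasing subsequence has length 3.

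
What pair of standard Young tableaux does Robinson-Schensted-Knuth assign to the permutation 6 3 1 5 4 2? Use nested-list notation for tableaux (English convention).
P = [[1, 2], [3, 4], [5], [6]], Q = [[1, 4], [2, 5], [3], [6]]

Insert each entry of the permutation into P by Schensted row insertion, recording in Q the position of each new cell.

Insert 6: appended to row 1. P = [[6]].
Insert 3: 3 bumps 6 from row 1; 6 starts row 2. P = [[3], [6]].
Insert 1: 1 bumps 3 from row 1; 3 bumps 6 from row 2; 6 starts row 3. P = [[1], [3], [6]].
Insert 5: appended to row 1. P = [[1, 5], [3], [6]].
Insert 4: 4 bumps 5 from row 1; 5 appends to row 2. P = [[1, 4], [3, 5], [6]].
Insert 2: 2 bumps 4 from row 1; 4 bumps 5 from row 2; 5 bumps 6 from row 3; 6 starts row 4. P = [[1, 2], [3, 4], [5], [6]].

So P = [[1, 2], [3, 4], [5], [6]], Q = [[1, 4], [2, 5], [3], [6]].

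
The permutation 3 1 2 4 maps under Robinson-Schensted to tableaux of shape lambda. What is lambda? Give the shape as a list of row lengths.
[3, 1]

Row-insert each entry into an empty tableau.

After inserting 3: P = [[3]].
After inserting 1: P = [[1], [3]].
After inserting 2: P = [[1, 2], [3]].
After inserting 4: P = [[1, 2, 4], [3]].

The final insertion tableau P = [[1, 2, 4], [3]] has shape [3, 1].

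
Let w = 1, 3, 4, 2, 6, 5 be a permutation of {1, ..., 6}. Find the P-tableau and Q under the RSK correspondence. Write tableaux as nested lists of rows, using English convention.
Insert each entry of the permutation into P by Schensted row insertion, recording in Q the position of each new cell.

Insert 1: appended to row 1. P = [[1]].
Insert 3: appended to row 1. P = [[1, 3]].
Insert 4: appended to row 1. P = [[1, 3, 4]].
Insert 2: 2 bumps 3 from row 1; 3 starts row 2. P = [[1, 2, 4], [3]].
Insert 6: appended to row 1. P = [[1, 2, 4, 6], [3]].
Insert 5: 5 bumps 6 from row 1; 6 appends to row 2. P = [[1, 2, 4, 5], [3, 6]].

So P = [[1, 2, 4, 5], [3, 6]], Q = [[1, 2, 3, 5], [4, 6]].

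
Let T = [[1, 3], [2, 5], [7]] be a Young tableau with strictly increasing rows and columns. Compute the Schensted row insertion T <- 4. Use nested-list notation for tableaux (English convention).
4 is larger than every entry of row 1, so it is appended to row 1. The new tableau is [[1, 3, 4], [2, 5], [7]].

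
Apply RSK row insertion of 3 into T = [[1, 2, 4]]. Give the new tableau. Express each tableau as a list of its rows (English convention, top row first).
In row 1, 3 replaces 4 (the leftmost entry greater than 3); 4 is bumped to row 2. 4 starts a new row 2. The new tableau is [[1, 2, 3], [4]].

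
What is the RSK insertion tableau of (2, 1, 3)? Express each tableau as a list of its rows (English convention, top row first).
P = [[1, 3], [2]]

Insert 2: appended to row 1. P = [[2]].
Insert 1: 1 bumps 2 from row 1; 2 starts row 2. P = [[1], [2]].
Insert 3: appended to row 1. P = [[1, 3], [2]].

So P = [[1, 3], [2]].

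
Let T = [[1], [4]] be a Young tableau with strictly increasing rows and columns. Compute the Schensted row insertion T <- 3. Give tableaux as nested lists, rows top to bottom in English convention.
[[1, 3], [4]]

3 is larger than every entry of row 1, so it is appended to row 1. The new tableau is [[1, 3], [4]].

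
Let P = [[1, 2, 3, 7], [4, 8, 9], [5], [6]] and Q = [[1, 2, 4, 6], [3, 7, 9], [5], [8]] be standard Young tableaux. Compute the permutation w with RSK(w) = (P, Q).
Reverse RSK: for i = n, n-1, ..., 1, locate i in Q, remove the corresponding corner cell from P, and reverse-bump its entry up through P; the value ejected from row 1 is w(i).

So w = 1 6 5 8 2 9 4 3 7.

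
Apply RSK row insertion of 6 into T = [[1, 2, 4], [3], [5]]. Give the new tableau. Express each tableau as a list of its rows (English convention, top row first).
[[1, 2, 4, 6], [3], [5]]

6 is larger than every entry of row 1, so it is appended to row 1. The new tableau is [[1, 2, 4, 6], [3], [5]].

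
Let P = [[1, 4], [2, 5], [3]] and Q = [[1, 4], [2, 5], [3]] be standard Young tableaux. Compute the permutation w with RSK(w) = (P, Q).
3 2 1 5 4

Reverse the RSK construction: for i from n down to 1, find the cell of Q containing i, remove the entry at that cell from P, and reverse-bump it up through P; the value ejected from row 1 is w(i).

Step i=5: Q has 5 at row 2, column 2; remove 5 from row 2 of P and reverse-bump: 5 enters row 1 and ejects 4. So w(5) = 4. P is now [[1, 5], [2], [3]].
Step i=4: Q has 4 at row 1, column 2; remove that cell from P, ejecting 5. So w(4) = 5. P is now [[1], [2], [3]].
Step i=3: Q has 3 at row 3, column 1; remove 3 from row 3 of P and reverse-bump: 3 enters row 2 and ejects 2; 2 enters row 1 and ejects 1. So w(3) = 1. P is now [[2], [3]].
Step i=2: Q has 2 at row 2, column 1; remove 3 from row 2 of P and reverse-bump: 3 enters row 1 and ejects 2. So w(2) = 2. P is now [[3]].
Step i=1: Q has 1 at row 1, column 1; remove that cell from P, ejecting 3. So w(1) = 3. P is now [].

So w = 3 2 1 5 4.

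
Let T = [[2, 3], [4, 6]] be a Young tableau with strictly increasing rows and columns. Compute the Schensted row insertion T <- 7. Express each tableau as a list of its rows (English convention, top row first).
[[2, 3, 7], [4, 6]]

7 is larger than every entry of row 1, so it is appended to row 1. The new tableau is [[2, 3, 7], [4, 6]].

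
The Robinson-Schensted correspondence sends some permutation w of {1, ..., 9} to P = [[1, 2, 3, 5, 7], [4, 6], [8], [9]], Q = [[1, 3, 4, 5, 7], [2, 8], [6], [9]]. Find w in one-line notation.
Reverse the RSK construction: for i from n down to 1, find the cell of Q containing i, remove the entry at that cell from P, and reverse-bump it up through P; the value ejected from row 1 is w(i).

Step i=9: Q has 9 at row 4, column 1; remove 9 from row 4 of P and reverse-bump: 9 enters row 3 and ejects 8; 8 enters row 2 and ejects 6; 6 enters row 1 and ejects 5. So w(9) = 5. P is now [[1, 2, 3, 6, 7], [4, 8], [9]].
Step i=8: Q has 8 at row 2, column 2; remove 8 from row 2 of P and reverse-bump: 8 enters row 1 and ejects 7. So w(8) = 7. P is now [[1, 2, 3, 6, 8], [4], [9]].
Step i=7: Q has 7 at row 1, column 5; remove that cell from P, ejecting 8. So w(7) = 8. P is now [[1, 2, 3, 6], [4], [9]].
Step i=6: Q has 6 at row 3, column 1; remove 9 from row 3 of P and reverse-bump: 9 enters row 2 and ejects 4; 4 enters row 1 and ejects 3. So w(6) = 3. P is now [[1, 2, 4, 6], [9]].
Step i=5: Q has 5 at row 1, column 4; remove that cell from P, ejecting 6. So w(5) = 6. P is now [[1, 2, 4], [9]].
Step i=4: Q has 4 at row 1, column 3; remove that cell from P, ejecting 4. So w(4) = 4. P is now [[1, 2], [9]].
Step i=3: Q has 3 at row 1, column 2; remove that cell from P, ejecting 2. So w(3) = 2. P is now [[1], [9]].
Step i=2: Q has 2 at row 2, column 1; remove 9 from row 2 of P and reverse-bump: 9 enters row 1 and ejects 1. So w(2) = 1. P is now [[9]].
Step i=1: Q has 1 at row 1, column 1; remove that cell from P, ejecting 9. So w(1) = 9. P is now [].

So w = 9 1 2 4 6 3 8 7 5.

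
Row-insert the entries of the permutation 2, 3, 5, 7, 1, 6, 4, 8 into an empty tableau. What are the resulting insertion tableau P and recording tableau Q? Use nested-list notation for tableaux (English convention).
P = [[1, 3, 4, 6, 8], [2, 5], [7]], Q = [[1, 2, 3, 4, 8], [5, 6], [7]]

Insert each entry of the permutation into P by Schensted row insertion, recording in Q the position of each new cell.

Insert 2: appended to row 1. P = [[2]].
Insert 3: appended to row 1. P = [[2, 3]].
Insert 5: appended to row 1. P = [[2, 3, 5]].
Insert 7: appended to row 1. P = [[2, 3, 5, 7]].
Insert 1: 1 bumps 2 from row 1; 2 starts row 2. P = [[1, 3, 5, 7], [2]].
Insert 6: 6 bumps 7 from row 1; 7 appends to row 2. P = [[1, 3, 5, 6], [2, 7]].
Insert 4: 4 bumps 5 from row 1; 5 bumps 7 from row 2; 7 starts row 3. P = [[1, 3, 4, 6], [2, 5], [7]].
Insert 8: appended to row 1. P = [[1, 3, 4, 6, 8], [2, 5], [7]].

So P = [[1, 3, 4, 6, 8], [2, 5], [7]], Q = [[1, 2, 3, 4, 8], [5, 6], [7]].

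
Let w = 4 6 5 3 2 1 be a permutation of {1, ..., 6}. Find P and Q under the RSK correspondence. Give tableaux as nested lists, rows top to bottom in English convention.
Insert each entry of the permutation into P by Schensted row insertion, recording in Q the position of each new cell.

Insert 4: appended to row 1. P = [[4]], Q = [[1]].
Insert 6: appended to row 1. P = [[4, 6]], Q = [[1, 2]].
Insert 5: 5 bumps 6 from row 1; 6 starts row 2. P = [[4, 5], [6]], Q = [[1, 2], [3]].
Insert 3: 3 bumps 4 from row 1; 4 bumps 6 from row 2; 6 starts row 3. P = [[3, 5], [4], [6]], Q = [[1, 2], [3], [4]].
Insert 2: 2 bumps 3 from row 1; 3 bumps 4 from row 2; 4 bumps 6 from row 3; 6 starts row 4. P = [[2, 5], [3], [4], [6]], Q = [[1, 2], [3], [4], [5]].
Insert 1: 1 bumps 2 from row 1; 2 bumps 3 from row 2; 3 bumps 4 from row 3; 4 bumps 6 from row 4; 6 starts row 5. P = [[1, 5], [2], [3], [4], [6]], Q = [[1, 2], [3], [4], [5], [6]].

So P = [[1, 5], [2], [3], [4], [6]], Q = [[1, 2], [3], [4], [5], [6]].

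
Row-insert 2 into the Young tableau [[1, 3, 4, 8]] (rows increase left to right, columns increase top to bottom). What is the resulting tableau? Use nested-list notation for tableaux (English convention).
In row 1, 2 replaces 3 (the leftmost entry greater than 2); 3 is bumped to row 2. 3 starts a new row 2. The new tableau is [[1, 2, 4, 8], [3]].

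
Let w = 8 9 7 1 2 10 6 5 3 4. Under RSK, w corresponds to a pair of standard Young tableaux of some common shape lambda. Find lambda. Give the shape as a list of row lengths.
[4, 3, 1, 1, 1]

Row-insert each entry into an empty tableau.

After inserting 8: P = [[8]].
After inserting 9: P = [[8, 9]].
After inserting 7: P = [[7, 9], [8]].
After inserting 1: P = [[1, 9], [7], [8]].
After inserting 2: P = [[1, 2], [7, 9], [8]].
After inserting 10: P = [[1, 2, 10], [7, 9], [8]].
After inserting 6: P = [[1, 2, 6], [7, 9, 10], [8]].
After inserting 5: P = [[1, 2, 5], [6, 9, 10], [7], [8]].
After inserting 3: P = [[1, 2, 3], [5, 9, 10], [6], [7], [8]].
After inserting 4: P = [[1, 2, 3, 4], [5, 9, 10], [6], [7], [8]].

The final insertion tableau P = [[1, 2, 3, 4], [5, 9, 10], [6], [7], [8]] has shape [4, 3, 1, 1, 1].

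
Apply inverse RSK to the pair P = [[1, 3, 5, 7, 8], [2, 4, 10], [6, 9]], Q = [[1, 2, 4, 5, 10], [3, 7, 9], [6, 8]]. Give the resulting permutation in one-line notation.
2 6 4 9 10 1 5 3 7 8

Reverse the RSK construction: for i from n down to 1, find the cell of Q containing i, remove the entry at that cell from P, and reverse-bump it up through P; the value ejected from row 1 is w(i).

Step i=10: Q has 10 at row 1, column 5; remove that cell from P, ejecting 8. So w(10) = 8. P is now [[1, 3, 5, 7], [2, 4, 10], [6, 9]].
Step i=9: Q has 9 at row 2, column 3; remove 10 from row 2 of P and reverse-bump: 10 enters row 1 and ejects 7. So w(9) = 7. P is now [[1, 3, 5, 10], [2, 4], [6, 9]].
Step i=8: Q has 8 at row 3, column 2; remove 9 from row 3 of P and reverse-bump: 9 enters row 2 and ejects 4; 4 enters row 1 and ejects 3. So w(8) = 3. P is now [[1, 4, 5, 10], [2, 9], [6]].
Step i=7: Q has 7 at row 2, column 2; remove 9 from row 2 of P and reverse-bump: 9 enters row 1 and ejects 5. So w(7) = 5. P is now [[1, 4, 9, 10], [2], [6]].
Step i=6: Q has 6 at row 3, column 1; remove 6 from row 3 of P and reverse-bump: 6 enters row 2 and ejects 2; 2 enters row 1 and ejects 1. So w(6) = 1. P is now [[2, 4, 9, 10], [6]].
Step i=5: Q has 5 at row 1, column 4; remove that cell from P, ejecting 10. So w(5) = 10. P is now [[2, 4, 9], [6]].
Step i=4: Q has 4 at row 1, column 3; remove that cell from P, ejecting 9. So w(4) = 9. P is now [[2, 4], [6]].
Step i=3: Q has 3 at row 2, column 1; remove 6 from row 2 of P and reverse-bump: 6 enters row 1 and ejects 4. So w(3) = 4. P is now [[2, 6]].
Step i=2: Q has 2 at row 1, column 2; remove that cell from P, ejecting 6. So w(2) = 6. P is now [[2]].
Step i=1: Q has 1 at row 1, column 1; remove that cell from P, ejecting 2. So w(1) = 2. P is now [].

So w = 2 6 4 9 10 1 5 3 7 8.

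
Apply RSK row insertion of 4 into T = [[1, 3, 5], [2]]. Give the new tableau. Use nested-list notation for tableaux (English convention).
In row 1, 4 replaces 5 (the leftmost entry greater than 4); 5 is bumped to row 2. 5 is appended to row 2. The new tableau is [[1, 3, 4], [2, 5]].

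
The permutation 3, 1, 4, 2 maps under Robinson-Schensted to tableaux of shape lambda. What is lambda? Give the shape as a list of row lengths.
RSK row insertion gives P = [[1, 2], [3, 4]], which has shape [2, 2].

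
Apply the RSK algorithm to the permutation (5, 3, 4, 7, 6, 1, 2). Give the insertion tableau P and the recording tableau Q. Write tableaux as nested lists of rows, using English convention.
Insert each entry of the permutation into P by Schensted row insertion, recording in Q the position of each new cell.

Insert 5: appended to row 1. P = [[5]], Q = [[1]].
Insert 3: 3 bumps 5 from row 1; 5 starts row 2. P = [[3], [5]], Q = [[1], [2]].
Insert 4: appended to row 1. P = [[3, 4], [5]], Q = [[1, 3], [2]].
Insert 7: appended to row 1. P = [[3, 4, 7], [5]], Q = [[1, 3, 4], [2]].
Insert 6: 6 bumps 7 from row 1; 7 appends to row 2. P = [[3, 4, 6], [5, 7]], Q = [[1, 3, 4], [2, 5]].
Insert 1: 1 bumps 3 from row 1; 3 bumps 5 from row 2; 5 starts row 3. P = [[1, 4, 6], [3, 7], [5]], Q = [[1, 3, 4], [2, 5], [6]].
Insert 2: 2 bumps 4 from row 1; 4 bumps 7 from row 2; 7 appends to row 3. P = [[1, 2, 6], [3, 4], [5, 7]], Q = [[1, 3, 4], [2, 5], [6, 7]].

So P = [[1, 2, 6], [3, 4], [5, 7]], Q = [[1, 3, 4], [2, 5], [6, 7]].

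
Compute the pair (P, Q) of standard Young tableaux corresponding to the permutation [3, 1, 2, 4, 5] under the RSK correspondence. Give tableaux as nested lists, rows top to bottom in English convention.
P = [[1, 2, 4, 5], [3]], Q = [[1, 3, 4, 5], [2]]

Insert each entry of the permutation into P by Schensted row insertion, recording in Q the position of each new cell.

After inserting 3: P = [[3]].
After inserting 1: P = [[1], [3]].
After inserting 2: P = [[1, 2], [3]].
After inserting 4: P = [[1, 2, 4], [3]].
After inserting 5: P = [[1, 2, 4, 5], [3]].

So P = [[1, 2, 4, 5], [3]], Q = [[1, 3, 4, 5], [2]].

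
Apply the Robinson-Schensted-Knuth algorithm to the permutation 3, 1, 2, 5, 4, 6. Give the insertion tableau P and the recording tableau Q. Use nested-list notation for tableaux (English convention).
P = [[1, 2, 4, 6], [3, 5]], Q = [[1, 3, 4, 6], [2, 5]]

Insert each entry of the permutation into P by Schensted row insertion, recording in Q the position of each new cell.

Insert 3: appended to row 1. P = [[3]], Q = [[1]].
Insert 1: 1 bumps 3 from row 1; 3 starts row 2. P = [[1], [3]], Q = [[1], [2]].
Insert 2: appended to row 1. P = [[1, 2], [3]], Q = [[1, 3], [2]].
Insert 5: appended to row 1. P = [[1, 2, 5], [3]], Q = [[1, 3, 4], [2]].
Insert 4: 4 bumps 5 from row 1; 5 appends to row 2. P = [[1, 2, 4], [3, 5]], Q = [[1, 3, 4], [2, 5]].
Insert 6: appended to row 1. P = [[1, 2, 4, 6], [3, 5]], Q = [[1, 3, 4, 6], [2, 5]].

So P = [[1, 2, 4, 6], [3, 5]], Q = [[1, 3, 4, 6], [2, 5]].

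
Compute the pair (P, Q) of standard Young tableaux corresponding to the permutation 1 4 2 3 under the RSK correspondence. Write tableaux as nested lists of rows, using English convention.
P = [[1, 2, 3], [4]], Q = [[1, 2, 4], [3]]

Insert each entry of the permutation into P by Schensted row insertion, recording in Q the position of each new cell.

Insert 1: appended to row 1. P = [[1]], Q = [[1]].
Insert 4: appended to row 1. P = [[1, 4]], Q = [[1, 2]].
Insert 2: 2 bumps 4 from row 1; 4 starts row 2. P = [[1, 2], [4]], Q = [[1, 2], [3]].
Insert 3: appended to row 1. P = [[1, 2, 3], [4]], Q = [[1, 2, 4], [3]].

So P = [[1, 2, 3], [4]], Q = [[1, 2, 4], [3]].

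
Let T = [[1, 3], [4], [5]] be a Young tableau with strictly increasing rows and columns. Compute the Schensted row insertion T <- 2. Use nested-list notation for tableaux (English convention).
In row 1, 2 replaces 3 (the leftmost entry greater than 2); 3 is bumped to row 2. In row 2, 3 replaces 4 (the leftmost entry greater than 3); 4 is bumped to row 3. In row 3, 4 replaces 5 (the leftmost entry greater than 4); 5 is bumped to row 4. 5 starts a new row 4. The new tableau is [[1, 2], [3], [4], [5]].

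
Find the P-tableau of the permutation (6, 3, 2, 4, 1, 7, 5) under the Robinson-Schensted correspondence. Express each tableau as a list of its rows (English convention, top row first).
P = [[1, 4, 5], [2, 7], [3], [6]]

After inserting 6: P = [[6]].
After inserting 3: P = [[3], [6]].
After inserting 2: P = [[2], [3], [6]].
After inserting 4: P = [[2, 4], [3], [6]].
After inserting 1: P = [[1, 4], [2], [3], [6]].
After inserting 7: P = [[1, 4, 7], [2], [3], [6]].
After inserting 5: P = [[1, 4, 5], [2, 7], [3], [6]].

So P = [[1, 4, 5], [2, 7], [3], [6]].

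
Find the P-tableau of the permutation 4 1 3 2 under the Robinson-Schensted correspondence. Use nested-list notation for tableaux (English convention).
After inserting 4: P = [[4]].
After inserting 1: P = [[1], [4]].
After inserting 3: P = [[1, 3], [4]].
After inserting 2: P = [[1, 2], [3], [4]].

So P = [[1, 2], [3], [4]].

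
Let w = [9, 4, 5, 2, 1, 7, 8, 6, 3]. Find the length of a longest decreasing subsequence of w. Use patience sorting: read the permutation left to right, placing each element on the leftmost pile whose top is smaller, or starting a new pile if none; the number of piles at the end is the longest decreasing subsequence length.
9: new pile. tops = [9]
4: new pile. tops = [9, 4]
5: onto pile 2 (replacing 4). tops = [9, 5]
2: new pile. tops = [9, 5, 2]
1: new pile. tops = [9, 5, 2, 1]
7: onto pile 2 (replacing 5). tops = [9, 7, 2, 1]
8: onto pile 2 (replacing 7). tops = [9, 8, 2, 1]
6: onto pile 3 (replacing 2). tops = [9, 8, 6, 1]
3: onto pile 4 (replacing 1). tops = [9, 8, 6, 3]

4 piles, so the longest decreasing subsequence has length 4.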